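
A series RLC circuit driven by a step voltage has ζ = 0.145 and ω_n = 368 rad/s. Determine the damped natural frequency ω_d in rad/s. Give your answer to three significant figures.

ω_d ≈ 364 rad/s

ω_d = ω_n√(1−ζ²) = 368·√0.979 = 364 rad/s.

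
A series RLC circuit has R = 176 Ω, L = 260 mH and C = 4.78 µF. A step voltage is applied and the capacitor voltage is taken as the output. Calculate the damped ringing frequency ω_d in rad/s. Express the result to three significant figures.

ω_d ≈ 831 rad/s

For a series RLC circuit (capacitor voltage as output), ω_n = 1/√(LC) = 1/√(260 mH · 4.78 µF) = 897 rad/s.
ζ = (R/2)·√(C/L) = (176/2)·√(4.78 µF/260 mH) = 0.377.
ω_d = ω_n√(1−ζ²) = 831 rad/s.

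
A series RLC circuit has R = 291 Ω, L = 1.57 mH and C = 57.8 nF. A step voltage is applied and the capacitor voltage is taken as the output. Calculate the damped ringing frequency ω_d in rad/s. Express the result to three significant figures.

ω_d ≈ 49300 rad/s

For a series RLC circuit (capacitor voltage as output), ω_n = 1/√(LC) = 1/√(1.57 mH · 57.8 nF) = 105000 rad/s.
ζ = (R/2)·√(C/L) = (291/2)·√(57.8 nF/1.57 mH) = 0.883.
The damped frequency ω_d = ω_n√(1−ζ²) = 49300 rad/s.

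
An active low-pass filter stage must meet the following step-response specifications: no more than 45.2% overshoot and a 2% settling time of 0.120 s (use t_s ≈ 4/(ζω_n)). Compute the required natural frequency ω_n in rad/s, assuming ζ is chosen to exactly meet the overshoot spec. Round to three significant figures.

ω_n ≈ 136 rad/s

Inverting the overshoot relation: ζ = |ln 0.452|/√(π² + ln²0.452) = 0.245.
From t_s ≈ 4/(ζω_n): ω_n = 4/(ζ·t_s) = 4/(0.245·0.120) = 136 rad/s.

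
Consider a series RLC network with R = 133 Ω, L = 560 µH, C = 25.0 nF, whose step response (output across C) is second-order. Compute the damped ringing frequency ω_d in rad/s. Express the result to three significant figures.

ω_d ≈ 239000 rad/s

For a series RLC circuit (capacitor voltage as output), ω_n = 1/√(LC) = 1/√(560 µH · 25.0 nF) = 267000 rad/s.
ζ = (R/2)·√(C/L) = (133/2)·√(25.0 nF/560 µH) = 0.444.
ω_d = 267000·√(1 − 0.444²) = 239000 rad/s.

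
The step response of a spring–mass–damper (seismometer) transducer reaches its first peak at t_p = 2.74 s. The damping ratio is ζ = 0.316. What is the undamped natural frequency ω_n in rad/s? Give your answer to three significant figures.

Peak time t_p = π/ω_d, so ω_d = π/t_p = π/2.74 = 1.15 rad/s.
ω_n = ω_d/√(1−ζ²) = 1.15/√0.900 = 1.21 rad/s.

ω_n ≈ 1.21 rad/s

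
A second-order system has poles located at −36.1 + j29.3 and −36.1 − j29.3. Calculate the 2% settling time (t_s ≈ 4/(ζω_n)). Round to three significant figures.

For poles at −σ ± jω_d, ζω_n = σ = 36.1, so t_s ≈ 4/σ = 0.111 s.

t_s ≈ 0.111 s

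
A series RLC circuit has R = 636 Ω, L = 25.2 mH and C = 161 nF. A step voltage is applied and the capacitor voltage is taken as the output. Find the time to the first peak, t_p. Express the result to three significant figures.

t_p ≈ 0.000336 s

For a series RLC circuit (capacitor voltage as output), ω_n = 1/√(LC) = 1/√(25.2 mH · 161 nF) = 15700 rad/s.
ζ = (R/2)·√(C/L) = (636/2)·√(161 nF/25.2 mH) = 0.804.
The damped frequency ω_d = ω_n√(1−ζ²) = 9340 rad/s. t_p = π/ω_d = 0.000336 s.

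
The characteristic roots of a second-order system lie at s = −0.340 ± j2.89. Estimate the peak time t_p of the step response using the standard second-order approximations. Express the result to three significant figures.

t_p ≈ 1.09 s

t_p = π/ω_d with ω_d = 2.89 (the imaginary part), so t_p = 1.09 s.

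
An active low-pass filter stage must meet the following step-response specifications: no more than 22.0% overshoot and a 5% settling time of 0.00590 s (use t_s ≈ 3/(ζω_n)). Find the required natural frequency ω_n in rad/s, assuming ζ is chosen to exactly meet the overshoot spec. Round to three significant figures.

From %OS = 100·exp(−πζ/√(1−ζ²)), invert to get ζ = −ln(OS)/√(π² + ln²(OS)) with OS = 0.220.
−ln 0.220 = 1.514, so ζ = 1.514/√(π² + 2.293) = 0.434.
From t_s ≈ 3/(ζω_n): ω_n = 3/(ζ·t_s) = 3/(0.434·0.00590) = 1170 rad/s.

ω_n ≈ 1170 rad/s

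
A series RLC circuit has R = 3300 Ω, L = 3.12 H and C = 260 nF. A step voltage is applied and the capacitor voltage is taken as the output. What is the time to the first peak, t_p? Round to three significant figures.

t_p ≈ 0.00322 s

For a series RLC circuit (capacitor voltage as output), ω_n = 1/√(LC) = 1/√(3.12 H · 260 nF) = 1110 rad/s.
ζ = (R/2)·√(C/L) = (3300/2)·√(260 nF/3.12 H) = 0.476.
ω_d = ω_n√(1−ζ²) = 976 rad/s. t_p = π/ω_d = 0.00322 s.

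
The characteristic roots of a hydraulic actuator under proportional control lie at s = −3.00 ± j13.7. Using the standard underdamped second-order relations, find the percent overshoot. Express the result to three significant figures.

The poles are at −σ ± jω_d with σ = 3.00 and ω_d = 13.7, so ω_n = √(σ²+ω_d²) = 14.0 rad/s and ζ = σ/ω_n = 0.214.
%OS = 100 e^{−πζ/√(1−ζ²)} with ζ = 0.214 gives 50.3%.

%OS ≈ 50.3%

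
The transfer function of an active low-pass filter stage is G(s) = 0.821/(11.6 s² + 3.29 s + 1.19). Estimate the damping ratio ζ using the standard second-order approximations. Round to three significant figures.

Dividing through by 11.6: denominator becomes s² + 0.2836 s + 0.1026.
So ω_n = √0.1026 = 0.320 rad/s and ζ = 0.2836/(2·0.320) = 0.443.

ζ ≈ 0.443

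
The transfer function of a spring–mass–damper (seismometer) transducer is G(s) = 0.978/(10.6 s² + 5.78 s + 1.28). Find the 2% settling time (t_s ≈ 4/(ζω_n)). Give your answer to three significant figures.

t_s ≈ 14.7 s

Dividing through by 10.6: denominator becomes s² + 0.5453 s + 0.1208.
So ω_n = √0.1208 = 0.347 rad/s and ζ = 0.5453/(2·0.347) = 0.785.
t_s ≈ 4/(ζω_n) = 14.7 s.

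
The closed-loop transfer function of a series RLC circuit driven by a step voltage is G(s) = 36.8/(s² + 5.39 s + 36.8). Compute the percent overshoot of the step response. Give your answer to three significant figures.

Comparing the denominator to s² + 2ζω_n s + ω_n²: ω_n = √36.8 = 6.07 rad/s, and 2ζω_n = 5.39 so ζ = 5.39/(2·6.07) = 0.444.
Overshoot: exp(−π·0.444/√(1−0.444²)) = 0.211, i.e. 21.1%.

%OS ≈ 21.1%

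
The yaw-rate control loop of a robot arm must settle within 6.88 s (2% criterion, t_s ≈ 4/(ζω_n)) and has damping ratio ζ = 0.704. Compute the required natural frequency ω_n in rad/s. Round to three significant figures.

Rearranging t_s ≈ 4/(ζω_n) gives ω_n = 4/(ζ·t_s) = 4/(0.704 × 6.88) = 0.826 rad/s.

ω_n ≈ 0.826 rad/s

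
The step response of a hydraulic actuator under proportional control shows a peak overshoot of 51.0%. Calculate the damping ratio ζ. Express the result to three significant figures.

ζ = −ln(OS)/√(π² + (ln OS)²). With OS = 0.510, ln OS = −0.6733 and ζ = 0.6733/3.213 = 0.210.

ζ ≈ 0.210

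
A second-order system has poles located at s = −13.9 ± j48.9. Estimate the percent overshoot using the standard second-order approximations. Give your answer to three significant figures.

%OS ≈ 40.9%

With σ = 13.9, ω_d = 48.9: ω_n = √(σ²+ω_d²) = 50.8 rad/s, ζ = σ/ω_n = 0.273.
%OS = 100 e^{−πζ/√(1−ζ²)} with ζ = 0.273 gives 40.9%.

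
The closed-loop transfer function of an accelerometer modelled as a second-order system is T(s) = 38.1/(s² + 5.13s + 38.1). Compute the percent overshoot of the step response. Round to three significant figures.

Comparing the denominator to s² + 2ζω_n s + ω_n²: ω_n = √38.1 = 6.17 rad/s, and 2ζω_n = 5.13 so ζ = 5.13/(2·6.17) = 0.416.
Overshoot: exp(−π·0.416/√(1−0.416²)) = 0.238, i.e. 23.8%.

%OS ≈ 23.8%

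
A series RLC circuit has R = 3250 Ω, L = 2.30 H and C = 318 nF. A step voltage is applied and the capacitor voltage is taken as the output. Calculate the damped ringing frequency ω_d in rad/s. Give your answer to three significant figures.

ω_d ≈ 932 rad/s

For a series RLC circuit (capacitor voltage as output), ω_n = 1/√(LC) = 1/√(2.30 H · 318 nF) = 1170 rad/s.
ζ = (R/2)·√(C/L) = (3250/2)·√(318 nF/2.30 H) = 0.604.
ω_d = ω_n√(1−ζ²) = 932 rad/s.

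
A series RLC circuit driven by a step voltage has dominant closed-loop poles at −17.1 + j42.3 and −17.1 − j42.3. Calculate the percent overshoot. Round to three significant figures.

%OS ≈ 28.1%

|pole| = ω_n = √(17.1² + 42.3²) = 45.6 rad/s; ζ = cos θ = σ/ω_n = 0.375.
%OS = 100 e^{−πζ/√(1−ζ²)} with ζ = 0.375 gives 28.1%.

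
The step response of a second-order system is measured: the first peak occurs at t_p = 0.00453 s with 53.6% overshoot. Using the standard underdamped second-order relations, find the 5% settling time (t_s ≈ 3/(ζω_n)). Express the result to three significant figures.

From the overshoot, ζ = −ln(OS)/√(π²+ln²(OS)) = 0.195.
From t_p = π/ω_d, ω_d = π/0.00453 = 694 rad/s, so ω_n = ω_d/√(1−ζ²) = 707 rad/s.
t_s ≈ 3/(ζω_n) = 3/(0.195·707) = 0.0218 s.

t_s ≈ 0.0218 s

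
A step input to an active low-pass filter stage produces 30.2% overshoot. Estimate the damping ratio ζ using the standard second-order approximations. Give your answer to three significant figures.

Inverting the overshoot relation: ζ = |ln 0.302|/√(π² + ln²0.302) = 0.356.

ζ ≈ 0.356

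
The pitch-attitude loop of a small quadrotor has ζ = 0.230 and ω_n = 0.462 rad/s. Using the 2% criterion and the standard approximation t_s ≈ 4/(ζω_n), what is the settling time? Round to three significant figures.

t_s ≈ 37.6 s

t_s ≈ 4/(ζω_n) = 4/(0.230 × 0.462) = 37.6 s.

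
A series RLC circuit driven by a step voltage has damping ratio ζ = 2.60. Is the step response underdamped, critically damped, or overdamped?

Since ζ = 2.60 > 1, the system is overdamped.

overdamped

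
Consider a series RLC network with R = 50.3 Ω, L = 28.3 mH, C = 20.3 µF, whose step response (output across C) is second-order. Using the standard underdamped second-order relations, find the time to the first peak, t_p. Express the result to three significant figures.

For a series RLC circuit (capacitor voltage as output), ω_n = 1/√(LC) = 1/√(28.3 mH · 20.3 µF) = 1320 rad/s.
ζ = (R/2)·√(C/L) = (50.3/2)·√(20.3 µF/28.3 mH) = 0.674.
ω_d = 1320·√(1 − 0.674²) = 975 rad/s. t_p = π/ω_d = 0.00322 s.

t_p ≈ 0.00322 s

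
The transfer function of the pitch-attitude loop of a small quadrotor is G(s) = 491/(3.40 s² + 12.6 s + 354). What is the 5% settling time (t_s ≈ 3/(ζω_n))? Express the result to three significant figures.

Dividing through by 3.40: denominator becomes s² + 3.706 s + 104.1.
So ω_n = √104.1 = 10.2 rad/s and ζ = 3.706/(2·10.2) = 0.182.
t_s ≈ 3/(ζω_n) = 1.62 s.

t_s ≈ 1.62 s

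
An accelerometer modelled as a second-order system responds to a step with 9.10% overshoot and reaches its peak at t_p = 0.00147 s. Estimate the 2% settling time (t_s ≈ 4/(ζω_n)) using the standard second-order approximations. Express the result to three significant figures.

t_s ≈ 0.00245 s

ζ from %OS: ζ = |ln 0.0910|/√(π²+ln²0.0910) = 0.607.
From t_p = π/ω_d, ω_d = π/0.00147 = 2140 rad/s, so ω_n = ω_d/√(1−ζ²) = 2690 rad/s.
t_s ≈ 4/(ζω_n) = 4/(0.607·2690) = 0.00245 s.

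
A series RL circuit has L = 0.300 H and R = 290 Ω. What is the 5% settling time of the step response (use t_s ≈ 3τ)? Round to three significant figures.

t_s ≈ 0.00310 s

τ = L/R = 0.300/290 = 0.00103 s.
t_s ≈ 3τ = 0.00310 s.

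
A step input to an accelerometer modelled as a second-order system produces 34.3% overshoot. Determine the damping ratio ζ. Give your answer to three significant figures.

Inverting the overshoot relation: ζ = |ln 0.343|/√(π² + ln²0.343) = 0.322.

ζ ≈ 0.322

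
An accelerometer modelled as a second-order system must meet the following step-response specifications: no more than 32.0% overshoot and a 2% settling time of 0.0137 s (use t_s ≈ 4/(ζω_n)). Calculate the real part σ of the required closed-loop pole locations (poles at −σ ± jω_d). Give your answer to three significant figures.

σ ≈ 292

The settling-time spec alone fixes σ = ζω_n = 4/t_s = 4/0.0137 = 292.
(Overshoot then fixes ζ = 0.341 and hence ω_d = σ·√(1−ζ²)/ζ = 805 rad/s.)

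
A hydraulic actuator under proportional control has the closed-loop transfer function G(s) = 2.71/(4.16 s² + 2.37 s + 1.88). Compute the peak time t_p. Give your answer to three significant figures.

Dividing through by 4.16: denominator becomes s² + 0.5697 s + 0.4519.
So ω_n = √0.4519 = 0.672 rad/s and ζ = 0.5697/(2·0.672) = 0.424.
ω_d = ω_n√(1−ζ²) = 0.609 rad/s. t_p = π/ω_d = 5.16 s.

t_p ≈ 5.16 s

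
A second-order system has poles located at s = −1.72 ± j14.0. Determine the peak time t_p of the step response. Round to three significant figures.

t_p = π/ω_d with ω_d = 14.0 (the imaginary part), so t_p = 0.224 s.

t_p ≈ 0.224 s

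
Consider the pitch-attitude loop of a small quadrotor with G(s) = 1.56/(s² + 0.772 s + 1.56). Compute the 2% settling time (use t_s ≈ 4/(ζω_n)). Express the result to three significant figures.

t_s ≈ 10.4 s

Comparing the denominator to s² + 2ζω_n s + ω_n²: ω_n = √1.56 = 1.25 rad/s, and 2ζω_n = 0.772 so ζ = 0.772/(2·1.25) = 0.309.
t_s ≈ 4/(ζω_n) = 4/(0.309·1.25) = 10.4 s.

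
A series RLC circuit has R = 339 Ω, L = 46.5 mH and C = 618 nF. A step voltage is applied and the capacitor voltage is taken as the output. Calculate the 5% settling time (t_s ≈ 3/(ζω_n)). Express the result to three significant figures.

t_s ≈ 0.000823 s

For a series RLC circuit (capacitor voltage as output), ω_n = 1/√(LC) = 1/√(46.5 mH · 618 nF) = 5900 rad/s.
ζ = (R/2)·√(C/L) = (339/2)·√(618 nF/46.5 mH) = 0.618.
t_s ≈ 3/(ζω_n) = 0.000823 s.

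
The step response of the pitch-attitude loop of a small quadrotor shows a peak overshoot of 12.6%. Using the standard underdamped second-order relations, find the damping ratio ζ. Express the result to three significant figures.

From %OS = 100·exp(−πζ/√(1−ζ²)), invert to get ζ = −ln(OS)/√(π² + ln²(OS)) with OS = 0.126.
−ln 0.126 = 2.071, so ζ = 2.071/√(π² + 4.291) = 0.550.

ζ ≈ 0.550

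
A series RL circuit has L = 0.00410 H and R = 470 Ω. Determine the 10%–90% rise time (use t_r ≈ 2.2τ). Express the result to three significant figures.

τ = L/R = 0.00410/470 = 0.00000872 s.
t_r ≈ 2.2τ = 0.0000192 s.

t_r ≈ 0.0000192 s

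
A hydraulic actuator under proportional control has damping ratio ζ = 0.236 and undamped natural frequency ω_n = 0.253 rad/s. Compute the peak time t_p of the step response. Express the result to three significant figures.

t_p ≈ 12.8 s

The damped frequency is ω_d = ω_n√(1−ζ²) = 0.253·√(1−0.0557) = 0.246 rad/s.
Peak time t_p = π/ω_d = π/0.246 = 12.8 s.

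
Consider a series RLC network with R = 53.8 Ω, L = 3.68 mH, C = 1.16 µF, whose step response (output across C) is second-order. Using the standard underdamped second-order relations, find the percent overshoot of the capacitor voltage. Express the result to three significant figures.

%OS ≈ 18.1%

For a series RLC circuit (capacitor voltage as output), ω_n = 1/√(LC) = 1/√(3.68 mH · 1.16 µF) = 15300 rad/s.
ζ = (R/2)·√(C/L) = (53.8/2)·√(1.16 µF/3.68 mH) = 0.478.
%OS = 100 e^{−πζ/√(1−ζ²)} with ζ = 0.478 gives 18.1%.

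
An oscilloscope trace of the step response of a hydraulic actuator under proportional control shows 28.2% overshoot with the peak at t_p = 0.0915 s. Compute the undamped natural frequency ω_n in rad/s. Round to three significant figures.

ω_n ≈ 37.0 rad/s

From the overshoot, ζ = −ln(OS)/√(π²+ln²(OS)) = 0.374.
t_p = π/ω_d ⇒ ω_d = 34.3 rad/s; then ω_n = ω_d/√(1−ζ²) = 37.0 rad/s.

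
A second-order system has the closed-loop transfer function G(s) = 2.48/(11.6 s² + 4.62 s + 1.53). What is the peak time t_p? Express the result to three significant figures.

t_p ≈ 10.3 s

Dividing through by 11.6: denominator becomes s² + 0.3983 s + 0.1319.
So ω_n = √0.1319 = 0.363 rad/s and ζ = 0.3983/(2·0.363) = 0.548.
ω_d = 0.363·√(1 − 0.548²) = 0.304 rad/s. t_p = π/ω_d = 10.3 s.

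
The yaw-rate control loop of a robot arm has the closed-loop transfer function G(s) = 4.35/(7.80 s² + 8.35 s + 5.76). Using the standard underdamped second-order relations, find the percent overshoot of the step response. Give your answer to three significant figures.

%OS ≈ 8.20%

Dividing through by 7.80: denominator becomes s² + 1.071 s + 0.7385.
So ω_n = √0.7385 = 0.859 rad/s and ζ = 1.071/(2·0.859) = 0.623.
%OS = 100·exp(−πζ/√(1−ζ²)) = 8.20%.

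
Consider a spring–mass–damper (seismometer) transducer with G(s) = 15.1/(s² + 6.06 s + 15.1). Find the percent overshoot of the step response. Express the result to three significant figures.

%OS ≈ 2.00%

ω_n = √15.1 = 3.89 rad/s; ζ = 6.06/(2·3.89) = 0.780.
%OS = 100·exp(−πζ/√(1−ζ²)) = 2.00%.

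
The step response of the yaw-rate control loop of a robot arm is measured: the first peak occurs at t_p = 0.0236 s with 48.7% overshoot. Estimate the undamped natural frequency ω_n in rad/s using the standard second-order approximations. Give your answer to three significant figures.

ω_n ≈ 137 rad/s

The overshoot fixes ζ = −ln(OS)/√(π²+ln²(OS)) = 0.223.
t_p = π/ω_d ⇒ ω_d = 133 rad/s; then ω_n = ω_d/√(1−ζ²) = 137 rad/s.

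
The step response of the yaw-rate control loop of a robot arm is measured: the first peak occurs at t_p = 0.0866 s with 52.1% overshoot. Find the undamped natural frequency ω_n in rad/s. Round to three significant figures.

ω_n ≈ 37.1 rad/s

ζ from %OS: ζ = |ln 0.521|/√(π²+ln²0.521) = 0.203.
From t_p = π/ω_d, ω_d = π/0.0866 = 36.3 rad/s, so ω_n = ω_d/√(1−ζ²) = 37.1 rad/s.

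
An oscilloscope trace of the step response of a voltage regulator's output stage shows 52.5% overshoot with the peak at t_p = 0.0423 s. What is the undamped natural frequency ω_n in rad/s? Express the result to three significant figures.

ω_n ≈ 75.8 rad/s

From the overshoot, ζ = −ln(OS)/√(π²+ln²(OS)) = 0.201.
From t_p = π/ω_d, ω_d = π/0.0423 = 74.3 rad/s, so ω_n = ω_d/√(1−ζ²) = 75.8 rad/s.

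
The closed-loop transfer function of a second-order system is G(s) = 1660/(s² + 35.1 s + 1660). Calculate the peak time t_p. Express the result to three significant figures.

Comparing the denominator to s² + 2ζω_n s + ω_n²: ω_n = √1660 = 40.7 rad/s, and 2ζω_n = 35.1 so ζ = 35.1/(2·40.7) = 0.431.
ω_d = 40.7·√(1 − 0.431²) = 36.8 rad/s. Then t_p = π/ω_d = 0.0854 s.

t_p ≈ 0.0854 s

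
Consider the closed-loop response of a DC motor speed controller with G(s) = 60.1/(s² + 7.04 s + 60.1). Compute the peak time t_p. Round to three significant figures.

Matching coefficients with s² + 2ζω_n s + ω_n² gives ω_n² = 60.1 ⇒ ω_n = 7.75 rad/s, and ζ = 7.04/(2ω_n) = 0.454.
ω_d = 7.75·√(1 − 0.454²) = 6.91 rad/s. Then t_p = π/ω_d = 0.455 s.

t_p ≈ 0.455 s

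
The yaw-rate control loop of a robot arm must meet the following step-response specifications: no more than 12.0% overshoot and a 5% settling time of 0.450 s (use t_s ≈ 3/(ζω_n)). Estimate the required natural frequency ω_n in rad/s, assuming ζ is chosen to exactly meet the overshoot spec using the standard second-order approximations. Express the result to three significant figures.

Inverting the overshoot relation: ζ = |ln 0.120|/√(π² + ln²0.120) = 0.559.
From t_s ≈ 3/(ζω_n): ω_n = 3/(ζ·t_s) = 3/(0.559·0.450) = 11.9 rad/s.

ω_n ≈ 11.9 rad/s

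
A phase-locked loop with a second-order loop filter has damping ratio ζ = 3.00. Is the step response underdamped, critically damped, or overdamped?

Since ζ = 3.00 > 1, the system is overdamped.

overdamped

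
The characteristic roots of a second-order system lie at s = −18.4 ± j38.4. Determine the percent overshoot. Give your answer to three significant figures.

The poles are at −σ ± jω_d with σ = 18.4 and ω_d = 38.4, so ω_n = √(σ²+ω_d²) = 42.6 rad/s and ζ = σ/ω_n = 0.432.
%OS = 100 e^{−πζ/√(1−ζ²)} with ζ = 0.432 gives 22.2%.

%OS ≈ 22.2%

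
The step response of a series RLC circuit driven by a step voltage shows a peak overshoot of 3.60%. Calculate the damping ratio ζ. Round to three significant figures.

From %OS = 100·exp(−πζ/√(1−ζ²)), invert to get ζ = −ln(OS)/√(π² + ln²(OS)) with OS = 0.0360.
−ln 0.0360 = 3.324, so ζ = 3.324/√(π² + 11.05) = 0.727.

ζ ≈ 0.727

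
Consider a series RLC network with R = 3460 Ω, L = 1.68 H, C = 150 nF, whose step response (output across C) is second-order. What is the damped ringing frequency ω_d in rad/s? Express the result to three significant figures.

For a series RLC circuit (capacitor voltage as output), ω_n = 1/√(LC) = 1/√(1.68 H · 150 nF) = 1990 rad/s.
ζ = (R/2)·√(C/L) = (3460/2)·√(150 nF/1.68 H) = 0.517.
ω_d = 1990·√(1 − 0.517²) = 1710 rad/s.

ω_d ≈ 1710 rad/s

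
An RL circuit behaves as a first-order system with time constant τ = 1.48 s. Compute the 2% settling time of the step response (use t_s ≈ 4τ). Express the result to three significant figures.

t_s ≈ 4τ = 5.92 s.

t_s ≈ 5.92 s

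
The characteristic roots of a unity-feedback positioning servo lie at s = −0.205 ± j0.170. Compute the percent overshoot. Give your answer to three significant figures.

%OS ≈ 2.26%

With σ = 0.205, ω_d = 0.170: ω_n = √(σ²+ω_d²) = 0.266 rad/s, ζ = σ/ω_n = 0.770.
%OS = 100·exp(−πζ/√(1−ζ²)) = 2.26%.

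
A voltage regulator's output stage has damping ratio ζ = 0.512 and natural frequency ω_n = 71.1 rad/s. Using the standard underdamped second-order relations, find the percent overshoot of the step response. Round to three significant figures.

For an underdamped second-order system, %OS = 100·exp(−πζ/√(1−ζ²)).
πζ/√(1−ζ²) = π·0.512/√(1−0.262) = 1.873, so %OS = 100·e^(−1.873) = 15.4%.

%OS ≈ 15.4%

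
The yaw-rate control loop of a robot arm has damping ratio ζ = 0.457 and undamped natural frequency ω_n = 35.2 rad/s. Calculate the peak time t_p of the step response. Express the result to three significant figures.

The damped frequency is ω_d = ω_n√(1−ζ²) = 35.2·√(1−0.209) = 31.3 rad/s.
Peak time t_p = π/ω_d = π/31.3 = 0.100 s.

t_p ≈ 0.100 s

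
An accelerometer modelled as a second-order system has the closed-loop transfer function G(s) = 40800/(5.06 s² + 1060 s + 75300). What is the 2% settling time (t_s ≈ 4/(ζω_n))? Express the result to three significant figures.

Dividing through by 5.06: denominator becomes s² + 209.5 s + 14880.
So ω_n = √14880 = 122 rad/s and ζ = 209.5/(2·122) = 0.859.
t_s ≈ 4/(ζω_n) = 0.0382 s.

t_s ≈ 0.0382 s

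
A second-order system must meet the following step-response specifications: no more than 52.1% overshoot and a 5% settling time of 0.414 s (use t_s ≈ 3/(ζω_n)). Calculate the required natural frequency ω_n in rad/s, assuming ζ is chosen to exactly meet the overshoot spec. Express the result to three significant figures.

ω_n ≈ 35.7 rad/s

From %OS = 100·exp(−πζ/√(1−ζ²)), invert to get ζ = −ln(OS)/√(π² + ln²(OS)) with OS = 0.521.
−ln 0.521 = 0.6520, so ζ = 0.6520/√(π² + 0.4251) = 0.203.
Then ω_n = 3/(ζ t_s) = 3/(0.203 × 0.414) = 35.7 rad/s.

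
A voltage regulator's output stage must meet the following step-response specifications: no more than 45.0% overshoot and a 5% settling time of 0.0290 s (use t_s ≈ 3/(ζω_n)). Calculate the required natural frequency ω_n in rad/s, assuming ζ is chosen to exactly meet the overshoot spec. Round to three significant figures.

Inverting the overshoot relation: ζ = |ln 0.450|/√(π² + ln²0.450) = 0.246.
From t_s ≈ 3/(ζω_n): ω_n = 3/(ζ·t_s) = 3/(0.246·0.0290) = 420 rad/s.

ω_n ≈ 420 rad/s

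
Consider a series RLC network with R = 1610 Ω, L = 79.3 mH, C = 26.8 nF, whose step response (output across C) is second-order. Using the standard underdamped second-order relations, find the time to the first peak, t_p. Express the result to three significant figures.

t_p ≈ 0.000164 s

For a series RLC circuit (capacitor voltage as output), ω_n = 1/√(LC) = 1/√(79.3 mH · 26.8 nF) = 21700 rad/s.
ζ = (R/2)·√(C/L) = (1610/2)·√(26.8 nF/79.3 mH) = 0.468.
The damped frequency ω_d = ω_n√(1−ζ²) = 19200 rad/s. t_p = π/ω_d = 0.000164 s.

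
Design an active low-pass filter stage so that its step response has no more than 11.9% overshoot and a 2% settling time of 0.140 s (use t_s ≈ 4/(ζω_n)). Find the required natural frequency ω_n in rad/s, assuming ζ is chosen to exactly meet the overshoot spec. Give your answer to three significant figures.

ω_n ≈ 50.9 rad/s

Inverting the overshoot relation: ζ = |ln 0.119|/√(π² + ln²0.119) = 0.561.
Then ω_n = 4/(ζ t_s) = 4/(0.561 × 0.140) = 50.9 rad/s.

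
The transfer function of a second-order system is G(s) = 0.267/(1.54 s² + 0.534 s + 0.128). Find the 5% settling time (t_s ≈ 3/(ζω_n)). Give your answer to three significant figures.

t_s ≈ 17.3 s

Dividing through by 1.54: denominator becomes s² + 0.3468 s + 0.08312.
So ω_n = √0.08312 = 0.288 rad/s and ζ = 0.3468/(2·0.288) = 0.601.
t_s ≈ 3/(ζω_n) = 17.3 s.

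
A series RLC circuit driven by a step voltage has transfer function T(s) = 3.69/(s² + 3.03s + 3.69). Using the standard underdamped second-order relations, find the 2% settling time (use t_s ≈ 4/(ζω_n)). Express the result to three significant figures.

Comparing the denominator to s² + 2ζω_n s + ω_n²: ω_n = √3.69 = 1.92 rad/s, and 2ζω_n = 3.03 so ζ = 3.03/(2·1.92) = 0.789.
t_s ≈ 4/(ζω_n) = 4/(0.789·1.92) = 2.64 s.

t_s ≈ 2.64 s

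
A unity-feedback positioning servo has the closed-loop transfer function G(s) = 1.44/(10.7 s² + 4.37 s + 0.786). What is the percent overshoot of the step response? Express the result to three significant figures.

%OS ≈ 2.73%

Dividing through by 10.7: denominator becomes s² + 0.4084 s + 0.07346.
So ω_n = √0.07346 = 0.271 rad/s and ζ = 0.4084/(2·0.271) = 0.753.
Overshoot: exp(−π·0.753/√(1−0.753²)) = 0.0273, i.e. 2.73%.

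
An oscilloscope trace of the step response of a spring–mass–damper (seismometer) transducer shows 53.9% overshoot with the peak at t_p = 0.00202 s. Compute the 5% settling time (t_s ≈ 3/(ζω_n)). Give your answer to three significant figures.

t_s ≈ 0.00981 s

From the overshoot, ζ = −ln(OS)/√(π²+ln²(OS)) = 0.193.
t_p = π/ω_d ⇒ ω_d = 1560 rad/s; then ω_n = ω_d/√(1−ζ²) = 1590 rad/s.
t_s ≈ 3/(ζω_n) = 3/(0.193·1590) = 0.00981 s.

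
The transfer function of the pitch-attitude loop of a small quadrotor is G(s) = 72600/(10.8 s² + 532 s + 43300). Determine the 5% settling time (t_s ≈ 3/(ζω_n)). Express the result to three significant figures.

Dividing through by 10.8: denominator becomes s² + 49.26 s + 4009.
So ω_n = √4009 = 63.3 rad/s and ζ = 49.26/(2·63.3) = 0.389.
t_s ≈ 3/(ζω_n) = 0.122 s.

t_s ≈ 0.122 s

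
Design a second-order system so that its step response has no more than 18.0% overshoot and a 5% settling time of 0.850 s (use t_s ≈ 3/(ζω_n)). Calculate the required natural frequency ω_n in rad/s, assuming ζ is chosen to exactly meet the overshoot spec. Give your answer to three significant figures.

ω_n ≈ 7.37 rad/s

From %OS = 100·exp(−πζ/√(1−ζ²)), invert to get ζ = −ln(OS)/√(π² + ln²(OS)) with OS = 0.180.
−ln 0.180 = 1.715, so ζ = 1.715/√(π² + 2.941) = 0.479.
Then ω_n = 3/(ζ t_s) = 3/(0.479 × 0.850) = 7.37 rad/s.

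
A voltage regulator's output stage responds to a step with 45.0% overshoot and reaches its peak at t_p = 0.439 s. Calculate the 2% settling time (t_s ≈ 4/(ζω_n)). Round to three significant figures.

t_s ≈ 2.20 s

ζ from %OS: ζ = |ln 0.450|/√(π²+ln²0.450) = 0.246.
From t_p = π/ω_d, ω_d = π/0.439 = 7.16 rad/s, so ω_n = ω_d/√(1−ζ²) = 7.38 rad/s.
t_s ≈ 4/(ζω_n) = 4/(0.246·7.38) = 2.20 s.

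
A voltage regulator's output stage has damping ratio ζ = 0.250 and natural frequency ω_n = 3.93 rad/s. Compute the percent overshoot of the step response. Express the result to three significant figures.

%OS ≈ 44.4%

For an underdamped second-order system, %OS = 100·exp(−πζ/√(1−ζ²)).
πζ/√(1−ζ²) = π·0.250/√(1−0.0625) = 0.8112, so %OS = 100·e^(−0.8112) = 44.4%.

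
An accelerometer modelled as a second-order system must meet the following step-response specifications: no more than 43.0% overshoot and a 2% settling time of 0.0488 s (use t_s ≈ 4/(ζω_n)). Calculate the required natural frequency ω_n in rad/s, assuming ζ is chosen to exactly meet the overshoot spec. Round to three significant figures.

Inverting the overshoot relation: ζ = |ln 0.430|/√(π² + ln²0.430) = 0.259.
From t_s ≈ 4/(ζω_n): ω_n = 4/(ζ·t_s) = 4/(0.259·0.0488) = 316 rad/s.

ω_n ≈ 316 rad/s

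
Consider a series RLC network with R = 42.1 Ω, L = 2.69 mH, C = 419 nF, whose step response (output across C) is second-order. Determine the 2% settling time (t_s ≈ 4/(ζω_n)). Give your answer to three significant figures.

t_s ≈ 0.000511 s

For a series RLC circuit (capacitor voltage as output), ω_n = 1/√(LC) = 1/√(2.69 mH · 419 nF) = 29800 rad/s.
ζ = (R/2)·√(C/L) = (42.1/2)·√(419 nF/2.69 mH) = 0.263.
t_s ≈ 4/(ζω_n) = 0.000511 s.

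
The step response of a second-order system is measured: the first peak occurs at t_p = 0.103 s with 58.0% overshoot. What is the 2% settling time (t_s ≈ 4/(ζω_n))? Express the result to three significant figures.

From the overshoot, ζ = −ln(OS)/√(π²+ln²(OS)) = 0.171.
t_p = π/ω_d ⇒ ω_d = 30.5 rad/s; then ω_n = ω_d/√(1−ζ²) = 31.0 rad/s.
t_s ≈ 4/(ζω_n) = 4/(0.171·31.0) = 0.756 s.

t_s ≈ 0.756 s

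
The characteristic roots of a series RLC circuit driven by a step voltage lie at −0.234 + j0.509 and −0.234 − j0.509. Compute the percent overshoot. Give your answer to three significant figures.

%OS ≈ 23.6%

With σ = 0.234, ω_d = 0.509: ω_n = √(σ²+ω_d²) = 0.560 rad/s, ζ = σ/ω_n = 0.418.
%OS = 100 e^{−πζ/√(1−ζ²)} with ζ = 0.418 gives 23.6%.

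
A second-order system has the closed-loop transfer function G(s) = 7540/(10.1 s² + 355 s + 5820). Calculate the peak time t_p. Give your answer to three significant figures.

Dividing through by 10.1: denominator becomes s² + 35.15 s + 576.2.
So ω_n = √576.2 = 24.0 rad/s and ζ = 35.15/(2·24.0) = 0.732.
ω_d = 24.0·√(1 − 0.732²) = 16.4 rad/s. t_p = π/ω_d = 0.192 s.

t_p ≈ 0.192 s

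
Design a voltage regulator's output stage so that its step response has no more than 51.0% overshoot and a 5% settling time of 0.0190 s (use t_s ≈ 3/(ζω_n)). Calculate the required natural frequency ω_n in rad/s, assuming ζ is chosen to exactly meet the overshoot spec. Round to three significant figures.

From %OS = 100·exp(−πζ/√(1−ζ²)), invert to get ζ = −ln(OS)/√(π² + ln²(OS)) with OS = 0.510.
−ln 0.510 = 0.6733, so ζ = 0.6733/√(π² + 0.4534) = 0.210.
From t_s ≈ 3/(ζω_n): ω_n = 3/(ζ·t_s) = 3/(0.210·0.0190) = 753 rad/s.

ω_n ≈ 753 rad/s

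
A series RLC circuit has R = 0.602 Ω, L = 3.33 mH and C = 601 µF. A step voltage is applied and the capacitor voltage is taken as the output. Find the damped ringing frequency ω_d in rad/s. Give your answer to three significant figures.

For a series RLC circuit (capacitor voltage as output), ω_n = 1/√(LC) = 1/√(3.33 mH · 601 µF) = 707 rad/s.
ζ = (R/2)·√(C/L) = (0.602/2)·√(601 µF/3.33 mH) = 0.128.
ω_d = ω_n√(1−ζ²) = 701 rad/s.

ω_d ≈ 701 rad/s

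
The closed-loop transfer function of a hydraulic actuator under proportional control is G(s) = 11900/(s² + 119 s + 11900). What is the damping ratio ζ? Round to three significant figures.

ω_n = √11900 = 109 rad/s; ζ = 119/(2·109) = 0.545.

ζ ≈ 0.545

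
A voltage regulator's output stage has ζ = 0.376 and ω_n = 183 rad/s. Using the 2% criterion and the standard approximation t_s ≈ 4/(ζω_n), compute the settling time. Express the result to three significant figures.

t_s ≈ 0.0581 s

t_s ≈ 4/(ζω_n) = 4/(0.376 × 183) = 0.0581 s.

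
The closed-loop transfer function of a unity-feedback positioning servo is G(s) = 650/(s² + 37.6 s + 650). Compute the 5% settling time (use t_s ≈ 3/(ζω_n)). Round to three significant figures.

t_s ≈ 0.160 s

ω_n = √650 = 25.5 rad/s; ζ = 37.6/(2·25.5) = 0.737.
t_s ≈ 3/(ζω_n) = 3/(0.737·25.5) = 0.160 s.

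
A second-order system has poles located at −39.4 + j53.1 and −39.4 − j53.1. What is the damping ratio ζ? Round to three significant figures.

|pole| = ω_n = √(39.4² + 53.1²) = 66.1 rad/s; ζ = cos θ = σ/ω_n = 0.596.

ζ ≈ 0.596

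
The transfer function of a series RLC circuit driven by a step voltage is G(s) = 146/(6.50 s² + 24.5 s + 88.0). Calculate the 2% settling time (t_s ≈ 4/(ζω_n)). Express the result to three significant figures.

t_s ≈ 2.12 s

Dividing through by 6.50: denominator becomes s² + 3.769 s + 13.54.
So ω_n = √13.54 = 3.68 rad/s and ζ = 3.769/(2·3.68) = 0.512.
t_s ≈ 4/(ζω_n) = 2.12 s.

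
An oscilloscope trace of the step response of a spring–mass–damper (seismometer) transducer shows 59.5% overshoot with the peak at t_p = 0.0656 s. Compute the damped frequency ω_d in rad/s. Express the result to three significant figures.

ω_d ≈ 47.9 rad/s

t_p = π/ω_d, so ω_d = π/0.0656 = 47.9 rad/s.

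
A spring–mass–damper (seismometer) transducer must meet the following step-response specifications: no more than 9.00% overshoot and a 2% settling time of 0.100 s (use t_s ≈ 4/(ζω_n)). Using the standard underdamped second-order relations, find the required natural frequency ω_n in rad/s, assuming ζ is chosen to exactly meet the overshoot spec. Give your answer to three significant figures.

ζ = −ln(OS)/√(π² + (ln OS)²). With OS = 0.0900, ln OS = −2.408 and ζ = 2.408/3.958 = 0.608.
From t_s ≈ 4/(ζω_n): ω_n = 4/(ζ·t_s) = 4/(0.608·0.100) = 65.8 rad/s.

ω_n ≈ 65.8 rad/s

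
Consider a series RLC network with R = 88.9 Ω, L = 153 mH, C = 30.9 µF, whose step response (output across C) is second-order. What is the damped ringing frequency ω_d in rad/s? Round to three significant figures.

ω_d ≈ 357 rad/s

For a series RLC circuit (capacitor voltage as output), ω_n = 1/√(LC) = 1/√(153 mH · 30.9 µF) = 460 rad/s.
ζ = (R/2)·√(C/L) = (88.9/2)·√(30.9 µF/153 mH) = 0.632.
The damped frequency ω_d = ω_n√(1−ζ²) = 357 rad/s.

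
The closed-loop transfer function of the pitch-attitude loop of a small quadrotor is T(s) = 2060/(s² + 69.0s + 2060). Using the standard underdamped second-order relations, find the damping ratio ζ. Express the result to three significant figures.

Comparing the denominator to s² + 2ζω_n s + ω_n²: ω_n = √2060 = 45.4 rad/s, and 2ζω_n = 69.0 so ζ = 69.0/(2·45.4) = 0.760.

ζ ≈ 0.760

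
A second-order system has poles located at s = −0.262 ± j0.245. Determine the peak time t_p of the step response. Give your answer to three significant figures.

t_p ≈ 12.8 s

t_p = π/ω_d with ω_d = 0.245 (the imaginary part), so t_p = 12.8 s.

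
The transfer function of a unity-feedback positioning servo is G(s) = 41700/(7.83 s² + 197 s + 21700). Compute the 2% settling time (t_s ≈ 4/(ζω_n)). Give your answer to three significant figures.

t_s ≈ 0.318 s

Dividing through by 7.83: denominator becomes s² + 25.16 s + 2771.
So ω_n = √2771 = 52.6 rad/s and ζ = 25.16/(2·52.6) = 0.239.
t_s ≈ 4/(ζω_n) = 0.318 s.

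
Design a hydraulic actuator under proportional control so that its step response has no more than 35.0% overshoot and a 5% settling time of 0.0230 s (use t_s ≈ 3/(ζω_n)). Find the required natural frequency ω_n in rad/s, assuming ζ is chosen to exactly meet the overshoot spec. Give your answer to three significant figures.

ω_n ≈ 412 rad/s

From %OS = 100·exp(−πζ/√(1−ζ²)), invert to get ζ = −ln(OS)/√(π² + ln²(OS)) with OS = 0.350.
−ln 0.350 = 1.050, so ζ = 1.050/√(π² + 1.102) = 0.317.
From t_s ≈ 3/(ζω_n): ω_n = 3/(ζ·t_s) = 3/(0.317·0.0230) = 412 rad/s.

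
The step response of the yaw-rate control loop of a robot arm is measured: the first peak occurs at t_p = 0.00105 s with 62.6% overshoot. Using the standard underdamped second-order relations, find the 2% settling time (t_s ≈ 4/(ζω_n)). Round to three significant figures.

t_s ≈ 0.00897 s

From the overshoot, ζ = −ln(OS)/√(π²+ln²(OS)) = 0.147.
From t_p = π/ω_d, ω_d = π/0.00105 = 2990 rad/s, so ω_n = ω_d/√(1−ζ²) = 3030 rad/s.
t_s ≈ 4/(ζω_n) = 4/(0.147·3030) = 0.00897 s.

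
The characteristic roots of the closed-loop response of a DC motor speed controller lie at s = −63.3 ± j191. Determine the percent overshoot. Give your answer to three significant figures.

The poles are at −σ ± jω_d with σ = 63.3 and ω_d = 191, so ω_n = √(σ²+ω_d²) = 201 rad/s and ζ = σ/ω_n = 0.315.
%OS = 100 e^{−πζ/√(1−ζ²)} with ζ = 0.315 gives 35.3%.

%OS ≈ 35.3%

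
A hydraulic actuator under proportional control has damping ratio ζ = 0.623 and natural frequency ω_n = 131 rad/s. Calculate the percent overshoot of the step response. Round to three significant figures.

For an underdamped second-order system, %OS = 100·exp(−πζ/√(1−ζ²)).
πζ/√(1−ζ²) = π·0.623/√(1−0.388) = 2.502, so %OS = 100·e^(−2.502) = 8.19%.

%OS ≈ 8.19%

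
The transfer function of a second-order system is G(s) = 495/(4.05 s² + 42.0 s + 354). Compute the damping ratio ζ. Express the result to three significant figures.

Dividing through by 4.05: denominator becomes s² + 10.37 s + 87.41.
So ω_n = √87.41 = 9.35 rad/s and ζ = 10.37/(2·9.35) = 0.555.

ζ ≈ 0.555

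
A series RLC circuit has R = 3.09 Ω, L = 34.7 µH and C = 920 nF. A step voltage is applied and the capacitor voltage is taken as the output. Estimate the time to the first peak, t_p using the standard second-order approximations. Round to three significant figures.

For a series RLC circuit (capacitor voltage as output), ω_n = 1/√(LC) = 1/√(34.7 µH · 920 nF) = 177000 rad/s.
ζ = (R/2)·√(C/L) = (3.09/2)·√(920 nF/34.7 µH) = 0.252.
The damped frequency ω_d = ω_n√(1−ζ²) = 171000 rad/s. t_p = π/ω_d = 0.0000183 s.

t_p ≈ 0.0000183 s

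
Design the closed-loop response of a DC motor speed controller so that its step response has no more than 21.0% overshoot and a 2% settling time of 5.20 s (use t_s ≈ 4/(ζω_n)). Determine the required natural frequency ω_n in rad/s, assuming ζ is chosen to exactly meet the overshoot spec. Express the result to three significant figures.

ω_n ≈ 1.73 rad/s

From %OS = 100·exp(−πζ/√(1−ζ²)), invert to get ζ = −ln(OS)/√(π² + ln²(OS)) with OS = 0.210.
−ln 0.210 = 1.561, so ζ = 1.561/√(π² + 2.436) = 0.445.
From t_s ≈ 4/(ζω_n): ω_n = 4/(ζ·t_s) = 4/(0.445·5.20) = 1.73 rad/s.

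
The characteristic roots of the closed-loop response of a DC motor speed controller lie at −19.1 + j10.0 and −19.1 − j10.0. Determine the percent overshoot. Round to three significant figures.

%OS ≈ 0.248%

|pole| = ω_n = √(19.1² + 10.0²) = 21.6 rad/s; ζ = cos θ = σ/ω_n = 0.886.
%OS = 100 e^{−πζ/√(1−ζ²)} with ζ = 0.886 gives 0.248%.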